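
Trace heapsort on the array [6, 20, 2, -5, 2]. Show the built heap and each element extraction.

Build heap: [20, 6, 2, -5, 2]
Extract 20: [6, 2, 2, -5, 20]
Extract 6: [2, -5, 2, 6, 20]
Extract 2: [2, -5, 2, 6, 20]
Extract 2: [-5, 2, 2, 6, 20]


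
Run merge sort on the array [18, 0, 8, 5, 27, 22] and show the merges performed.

Divide and conquer:
  Merge [0] + [8] -> [0, 8]
  Merge [18] + [0, 8] -> [0, 8, 18]
  Merge [27] + [22] -> [22, 27]
  Merge [5] + [22, 27] -> [5, 22, 27]
  Merge [0, 8, 18] + [5, 22, 27] -> [0, 5, 8, 18, 22, 27]


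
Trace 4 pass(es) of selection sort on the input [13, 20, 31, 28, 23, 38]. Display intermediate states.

Pass 1: Select minimum 13 at index 0, swap -> [13, 20, 31, 28, 23, 38]
Pass 2: Select minimum 20 at index 1, swap -> [13, 20, 31, 28, 23, 38]
Pass 3: Select minimum 23 at index 4, swap -> [13, 20, 23, 28, 31, 38]
Pass 4: Select minimum 28 at index 3, swap -> [13, 20, 23, 28, 31, 38]


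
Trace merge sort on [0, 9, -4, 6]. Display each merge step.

Divide and conquer:
  Merge [0] + [9] -> [0, 9]
  Merge [-4] + [6] -> [-4, 6]
  Merge [0, 9] + [-4, 6] -> [-4, 0, 6, 9]


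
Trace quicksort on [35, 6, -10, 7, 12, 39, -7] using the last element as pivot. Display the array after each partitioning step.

Partition 1: pivot=-7 at index 1 -> [-10, -7, 35, 7, 12, 39, 6]
Partition 2: pivot=6 at index 2 -> [-10, -7, 6, 7, 12, 39, 35]
Partition 3: pivot=35 at index 5 -> [-10, -7, 6, 7, 12, 35, 39]
Partition 4: pivot=12 at index 4 -> [-10, -7, 6, 7, 12, 35, 39]


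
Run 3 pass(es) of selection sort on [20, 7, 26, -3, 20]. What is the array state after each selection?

Pass 1: Select minimum -3 at index 3, swap -> [-3, 7, 26, 20, 20]
Pass 2: Select minimum 7 at index 1, swap -> [-3, 7, 26, 20, 20]
Pass 3: Select minimum 20 at index 3, swap -> [-3, 7, 20, 26, 20]


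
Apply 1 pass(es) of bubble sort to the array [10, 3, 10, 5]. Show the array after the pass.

After pass 1: [3, 10, 5, 10] (2 swaps)
Total swaps: 2


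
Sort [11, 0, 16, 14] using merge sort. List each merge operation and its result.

Divide and conquer:
  Merge [11] + [0] -> [0, 11]
  Merge [16] + [14] -> [14, 16]
  Merge [0, 11] + [14, 16] -> [0, 11, 14, 16]


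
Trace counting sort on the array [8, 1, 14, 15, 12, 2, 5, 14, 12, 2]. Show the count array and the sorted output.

Count array: [0, 1, 2, 0, 0, 1, 0, 0, 1, 0, 0, 0, 2, 0, 2, 1]
(count[i] = number of elements equal to i)
Cumulative count: [0, 1, 3, 3, 3, 4, 4, 4, 5, 5, 5, 5, 7, 7, 9, 10]
Sorted: [1, 2, 2, 5, 8, 12, 12, 14, 14, 15]


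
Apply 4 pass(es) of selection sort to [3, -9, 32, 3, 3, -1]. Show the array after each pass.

Pass 1: Select minimum -9 at index 1, swap -> [-9, 3, 32, 3, 3, -1]
Pass 2: Select minimum -1 at index 5, swap -> [-9, -1, 32, 3, 3, 3]
Pass 3: Select minimum 3 at index 3, swap -> [-9, -1, 3, 32, 3, 3]
Pass 4: Select minimum 3 at index 4, swap -> [-9, -1, 3, 3, 32, 3]


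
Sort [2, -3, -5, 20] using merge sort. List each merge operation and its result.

Divide and conquer:
  Merge [2] + [-3] -> [-3, 2]
  Merge [-5] + [20] -> [-5, 20]
  Merge [-3, 2] + [-5, 20] -> [-5, -3, 2, 20]


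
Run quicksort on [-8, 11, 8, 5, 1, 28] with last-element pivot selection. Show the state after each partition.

Partition 1: pivot=28 at index 5 -> [-8, 11, 8, 5, 1, 28]
Partition 2: pivot=1 at index 1 -> [-8, 1, 8, 5, 11, 28]
Partition 3: pivot=11 at index 4 -> [-8, 1, 8, 5, 11, 28]
Partition 4: pivot=5 at index 2 -> [-8, 1, 5, 8, 11, 28]


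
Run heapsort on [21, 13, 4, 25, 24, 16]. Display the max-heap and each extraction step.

Build heap: [25, 24, 16, 13, 21, 4]
Extract 25: [24, 21, 16, 13, 4, 25]
Extract 24: [21, 13, 16, 4, 24, 25]
Extract 21: [16, 13, 4, 21, 24, 25]
Extract 16: [13, 4, 16, 21, 24, 25]
Extract 13: [4, 13, 16, 21, 24, 25]


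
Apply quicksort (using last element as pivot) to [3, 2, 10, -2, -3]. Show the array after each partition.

Partition 1: pivot=-3 at index 0 -> [-3, 2, 10, -2, 3]
Partition 2: pivot=3 at index 3 -> [-3, 2, -2, 3, 10]
Partition 3: pivot=-2 at index 1 -> [-3, -2, 2, 3, 10]


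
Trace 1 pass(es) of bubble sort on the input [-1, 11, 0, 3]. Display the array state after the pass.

After pass 1: [-1, 0, 3, 11] (2 swaps)
Total swaps: 2


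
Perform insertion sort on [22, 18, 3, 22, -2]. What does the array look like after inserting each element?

First element 22 is already 'sorted'
Insert 18: shifted 1 elements -> [18, 22, 3, 22, -2]
Insert 3: shifted 2 elements -> [3, 18, 22, 22, -2]
Insert 22: shifted 0 elements -> [3, 18, 22, 22, -2]
Insert -2: shifted 4 elements -> [-2, 3, 18, 22, 22]


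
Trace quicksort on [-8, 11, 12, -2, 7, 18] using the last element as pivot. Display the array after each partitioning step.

Partition 1: pivot=18 at index 5 -> [-8, 11, 12, -2, 7, 18]
Partition 2: pivot=7 at index 2 -> [-8, -2, 7, 11, 12, 18]
Partition 3: pivot=-2 at index 1 -> [-8, -2, 7, 11, 12, 18]
Partition 4: pivot=12 at index 4 -> [-8, -2, 7, 11, 12, 18]


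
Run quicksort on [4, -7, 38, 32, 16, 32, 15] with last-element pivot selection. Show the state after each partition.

Partition 1: pivot=15 at index 2 -> [4, -7, 15, 32, 16, 32, 38]
Partition 2: pivot=-7 at index 0 -> [-7, 4, 15, 32, 16, 32, 38]
Partition 3: pivot=38 at index 6 -> [-7, 4, 15, 32, 16, 32, 38]
Partition 4: pivot=32 at index 5 -> [-7, 4, 15, 32, 16, 32, 38]
Partition 5: pivot=16 at index 3 -> [-7, 4, 15, 16, 32, 32, 38]


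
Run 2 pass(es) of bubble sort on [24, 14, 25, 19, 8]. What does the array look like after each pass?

After pass 1: [14, 24, 19, 8, 25] (3 swaps)
After pass 2: [14, 19, 8, 24, 25] (2 swaps)
Total swaps: 5


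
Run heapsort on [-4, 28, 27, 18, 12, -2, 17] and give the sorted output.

Build heap: [28, 18, 27, -4, 12, -2, 17]
Extract 28: [27, 18, 17, -4, 12, -2, 28]
Extract 27: [18, 12, 17, -4, -2, 27, 28]
Extract 18: [17, 12, -2, -4, 18, 27, 28]
Extract 17: [12, -4, -2, 17, 18, 27, 28]
Extract 12: [-2, -4, 12, 17, 18, 27, 28]
Extract -2: [-4, -2, 12, 17, 18, 27, 28]


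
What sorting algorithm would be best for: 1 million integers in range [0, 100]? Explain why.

Best choice: Counting sort
Reason: O(n + k) where k=100 is small; linear time beats O(n log n)


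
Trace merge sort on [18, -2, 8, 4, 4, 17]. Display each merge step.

Divide and conquer:
  Merge [-2] + [8] -> [-2, 8]
  Merge [18] + [-2, 8] -> [-2, 8, 18]
  Merge [4] + [17] -> [4, 17]
  Merge [4] + [4, 17] -> [4, 4, 17]
  Merge [-2, 8, 18] + [4, 4, 17] -> [-2, 4, 4, 8, 17, 18]


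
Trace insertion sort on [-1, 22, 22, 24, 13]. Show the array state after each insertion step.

First element -1 is already 'sorted'
Insert 22: shifted 0 elements -> [-1, 22, 22, 24, 13]
Insert 22: shifted 0 elements -> [-1, 22, 22, 24, 13]
Insert 24: shifted 0 elements -> [-1, 22, 22, 24, 13]
Insert 13: shifted 3 elements -> [-1, 13, 22, 22, 24]


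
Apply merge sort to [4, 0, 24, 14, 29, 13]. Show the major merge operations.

Divide and conquer:
  Merge [0] + [24] -> [0, 24]
  Merge [4] + [0, 24] -> [0, 4, 24]
  Merge [29] + [13] -> [13, 29]
  Merge [14] + [13, 29] -> [13, 14, 29]
  Merge [0, 4, 24] + [13, 14, 29] -> [0, 4, 13, 14, 24, 29]


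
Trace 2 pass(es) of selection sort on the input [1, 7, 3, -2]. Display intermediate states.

Pass 1: Select minimum -2 at index 3, swap -> [-2, 7, 3, 1]
Pass 2: Select minimum 1 at index 3, swap -> [-2, 1, 3, 7]


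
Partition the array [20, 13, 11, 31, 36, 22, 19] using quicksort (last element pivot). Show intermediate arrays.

Partition 1: pivot=19 at index 2 -> [13, 11, 19, 31, 36, 22, 20]
Partition 2: pivot=11 at index 0 -> [11, 13, 19, 31, 36, 22, 20]
Partition 3: pivot=20 at index 3 -> [11, 13, 19, 20, 36, 22, 31]
Partition 4: pivot=31 at index 5 -> [11, 13, 19, 20, 22, 31, 36]


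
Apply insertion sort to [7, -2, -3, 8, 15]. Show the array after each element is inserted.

First element 7 is already 'sorted'
Insert -2: shifted 1 elements -> [-2, 7, -3, 8, 15]
Insert -3: shifted 2 elements -> [-3, -2, 7, 8, 15]
Insert 8: shifted 0 elements -> [-3, -2, 7, 8, 15]
Insert 15: shifted 0 elements -> [-3, -2, 7, 8, 15]


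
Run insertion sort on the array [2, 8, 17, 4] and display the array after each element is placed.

First element 2 is already 'sorted'
Insert 8: shifted 0 elements -> [2, 8, 17, 4]
Insert 17: shifted 0 elements -> [2, 8, 17, 4]
Insert 4: shifted 2 elements -> [2, 4, 8, 17]


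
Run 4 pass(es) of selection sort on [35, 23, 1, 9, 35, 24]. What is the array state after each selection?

Pass 1: Select minimum 1 at index 2, swap -> [1, 23, 35, 9, 35, 24]
Pass 2: Select minimum 9 at index 3, swap -> [1, 9, 35, 23, 35, 24]
Pass 3: Select minimum 23 at index 3, swap -> [1, 9, 23, 35, 35, 24]
Pass 4: Select minimum 24 at index 5, swap -> [1, 9, 23, 24, 35, 35]


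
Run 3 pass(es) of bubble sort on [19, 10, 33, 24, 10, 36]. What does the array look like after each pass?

After pass 1: [10, 19, 24, 10, 33, 36] (3 swaps)
After pass 2: [10, 19, 10, 24, 33, 36] (1 swaps)
After pass 3: [10, 10, 19, 24, 33, 36] (1 swaps)
Total swaps: 5


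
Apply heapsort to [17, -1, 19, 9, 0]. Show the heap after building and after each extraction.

Build heap: [19, 9, 17, -1, 0]
Extract 19: [17, 9, 0, -1, 19]
Extract 17: [9, -1, 0, 17, 19]
Extract 9: [0, -1, 9, 17, 19]
Extract 0: [-1, 0, 9, 17, 19]


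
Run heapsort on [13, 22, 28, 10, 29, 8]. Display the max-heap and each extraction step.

Build heap: [29, 22, 28, 10, 13, 8]
Extract 29: [28, 22, 8, 10, 13, 29]
Extract 28: [22, 13, 8, 10, 28, 29]
Extract 22: [13, 10, 8, 22, 28, 29]
Extract 13: [10, 8, 13, 22, 28, 29]
Extract 10: [8, 10, 13, 22, 28, 29]


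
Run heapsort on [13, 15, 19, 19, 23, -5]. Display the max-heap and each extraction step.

Build heap: [23, 19, 19, 13, 15, -5]
Extract 23: [19, 15, 19, 13, -5, 23]
Extract 19: [19, 15, -5, 13, 19, 23]
Extract 19: [15, 13, -5, 19, 19, 23]
Extract 15: [13, -5, 15, 19, 19, 23]
Extract 13: [-5, 13, 15, 19, 19, 23]


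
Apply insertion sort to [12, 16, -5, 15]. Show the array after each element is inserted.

First element 12 is already 'sorted'
Insert 16: shifted 0 elements -> [12, 16, -5, 15]
Insert -5: shifted 2 elements -> [-5, 12, 16, 15]
Insert 15: shifted 1 elements -> [-5, 12, 15, 16]


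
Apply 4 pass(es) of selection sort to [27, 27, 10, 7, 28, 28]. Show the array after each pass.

Pass 1: Select minimum 7 at index 3, swap -> [7, 27, 10, 27, 28, 28]
Pass 2: Select minimum 10 at index 2, swap -> [7, 10, 27, 27, 28, 28]
Pass 3: Select minimum 27 at index 2, swap -> [7, 10, 27, 27, 28, 28]
Pass 4: Select minimum 27 at index 3, swap -> [7, 10, 27, 27, 28, 28]


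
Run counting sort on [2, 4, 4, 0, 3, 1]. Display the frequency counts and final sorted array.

Count array: [1, 1, 1, 1, 2]
(count[i] = number of elements equal to i)
Cumulative count: [1, 2, 3, 4, 6]
Sorted: [0, 1, 2, 3, 4, 4]


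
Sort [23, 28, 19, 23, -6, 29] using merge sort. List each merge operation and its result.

Divide and conquer:
  Merge [28] + [19] -> [19, 28]
  Merge [23] + [19, 28] -> [19, 23, 28]
  Merge [-6] + [29] -> [-6, 29]
  Merge [23] + [-6, 29] -> [-6, 23, 29]
  Merge [19, 23, 28] + [-6, 23, 29] -> [-6, 19, 23, 23, 28, 29]


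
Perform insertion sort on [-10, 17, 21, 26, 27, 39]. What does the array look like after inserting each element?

First element -10 is already 'sorted'
Insert 17: shifted 0 elements -> [-10, 17, 21, 26, 27, 39]
Insert 21: shifted 0 elements -> [-10, 17, 21, 26, 27, 39]
Insert 26: shifted 0 elements -> [-10, 17, 21, 26, 27, 39]
Insert 27: shifted 0 elements -> [-10, 17, 21, 26, 27, 39]
Insert 39: shifted 0 elements -> [-10, 17, 21, 26, 27, 39]


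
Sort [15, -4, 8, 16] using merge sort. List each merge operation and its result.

Divide and conquer:
  Merge [15] + [-4] -> [-4, 15]
  Merge [8] + [16] -> [8, 16]
  Merge [-4, 15] + [8, 16] -> [-4, 8, 15, 16]


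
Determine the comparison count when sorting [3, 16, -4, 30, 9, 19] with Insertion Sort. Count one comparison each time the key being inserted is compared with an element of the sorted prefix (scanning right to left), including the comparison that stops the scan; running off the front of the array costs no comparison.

Insert 16: 3 <= 16 (stop) = 1 comparison(s) -> [3, 16, -4, 30, 9, 19]
Insert -4: 16 > -4 (shift), 3 > -4 (shift), reached front = 2 comparison(s) -> [-4, 3, 16, 30, 9, 19]
Insert 30: 16 <= 30 (stop) = 1 comparison(s) -> [-4, 3, 16, 30, 9, 19]
Insert 9: 30 > 9 (shift), 16 > 9 (shift), 3 <= 9 (stop) = 3 comparison(s) -> [-4, 3, 9, 16, 30, 19]
Insert 19: 30 > 19 (shift), 16 <= 19 (stop) = 2 comparison(s) -> [-4, 3, 9, 16, 19, 30]
Total comparisons: 1 + 2 + 1 + 3 + 2 = 9


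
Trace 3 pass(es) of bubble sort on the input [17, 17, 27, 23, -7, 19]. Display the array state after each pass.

After pass 1: [17, 17, 23, -7, 19, 27] (3 swaps)
After pass 2: [17, 17, -7, 19, 23, 27] (2 swaps)
After pass 3: [17, -7, 17, 19, 23, 27] (1 swaps)
Total swaps: 6


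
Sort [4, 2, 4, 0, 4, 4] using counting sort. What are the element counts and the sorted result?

Count array: [1, 0, 1, 0, 4]
(count[i] = number of elements equal to i)
Cumulative count: [1, 1, 2, 2, 6]
Sorted: [0, 2, 4, 4, 4, 4]


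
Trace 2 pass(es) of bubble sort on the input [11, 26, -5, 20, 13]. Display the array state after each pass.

After pass 1: [11, -5, 20, 13, 26] (3 swaps)
After pass 2: [-5, 11, 13, 20, 26] (2 swaps)
Total swaps: 5


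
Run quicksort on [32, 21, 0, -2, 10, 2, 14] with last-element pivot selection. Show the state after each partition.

Partition 1: pivot=14 at index 4 -> [0, -2, 10, 2, 14, 21, 32]
Partition 2: pivot=2 at index 2 -> [0, -2, 2, 10, 14, 21, 32]
Partition 3: pivot=-2 at index 0 -> [-2, 0, 2, 10, 14, 21, 32]
Partition 4: pivot=32 at index 6 -> [-2, 0, 2, 10, 14, 21, 32]


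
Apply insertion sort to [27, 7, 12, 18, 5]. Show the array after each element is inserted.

First element 27 is already 'sorted'
Insert 7: shifted 1 elements -> [7, 27, 12, 18, 5]
Insert 12: shifted 1 elements -> [7, 12, 27, 18, 5]
Insert 18: shifted 1 elements -> [7, 12, 18, 27, 5]
Insert 5: shifted 4 elements -> [5, 7, 12, 18, 27]


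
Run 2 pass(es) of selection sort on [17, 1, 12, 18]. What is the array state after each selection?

Pass 1: Select minimum 1 at index 1, swap -> [1, 17, 12, 18]
Pass 2: Select minimum 12 at index 2, swap -> [1, 12, 17, 18]


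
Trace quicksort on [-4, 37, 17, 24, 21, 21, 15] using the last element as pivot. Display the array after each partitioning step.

Partition 1: pivot=15 at index 1 -> [-4, 15, 17, 24, 21, 21, 37]
Partition 2: pivot=37 at index 6 -> [-4, 15, 17, 24, 21, 21, 37]
Partition 3: pivot=21 at index 4 -> [-4, 15, 17, 21, 21, 24, 37]
Partition 4: pivot=21 at index 3 -> [-4, 15, 17, 21, 21, 24, 37]


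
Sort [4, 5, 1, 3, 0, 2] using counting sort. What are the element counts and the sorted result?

Count array: [1, 1, 1, 1, 1, 1]
(count[i] = number of elements equal to i)
Cumulative count: [1, 2, 3, 4, 5, 6]
Sorted: [0, 1, 2, 3, 4, 5]


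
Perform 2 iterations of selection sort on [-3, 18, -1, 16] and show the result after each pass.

Pass 1: Select minimum -3 at index 0, swap -> [-3, 18, -1, 16]
Pass 2: Select minimum -1 at index 2, swap -> [-3, -1, 18, 16]


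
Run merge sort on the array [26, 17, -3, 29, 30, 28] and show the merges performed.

Divide and conquer:
  Merge [17] + [-3] -> [-3, 17]
  Merge [26] + [-3, 17] -> [-3, 17, 26]
  Merge [30] + [28] -> [28, 30]
  Merge [29] + [28, 30] -> [28, 29, 30]
  Merge [-3, 17, 26] + [28, 29, 30] -> [-3, 17, 26, 28, 29, 30]


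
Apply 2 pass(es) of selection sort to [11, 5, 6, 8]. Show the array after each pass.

Pass 1: Select minimum 5 at index 1, swap -> [5, 11, 6, 8]
Pass 2: Select minimum 6 at index 2, swap -> [5, 6, 11, 8]


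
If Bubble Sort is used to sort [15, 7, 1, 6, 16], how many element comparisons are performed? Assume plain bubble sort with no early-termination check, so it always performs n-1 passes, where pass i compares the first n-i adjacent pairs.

Pass 1: compare adjacent pairs (0,1)..(3,4) = 4 comparison(s), 3 swap(s) -> [7, 1, 6, 15, 16]
Pass 2: compare adjacent pairs (0,1)..(2,3) = 3 comparison(s), 2 swap(s) -> [1, 6, 7, 15, 16]
Pass 3: compare adjacent pairs (0,1)..(1,2) = 2 comparison(s), 0 swap(s) -> [1, 6, 7, 15, 16]
Pass 4: compare adjacent pairs (0,1)..(0,1) = 1 comparison(s), 0 swap(s) -> [1, 6, 7, 15, 16]
Total comparisons: 4 + 3 + 2 + 1 = 10


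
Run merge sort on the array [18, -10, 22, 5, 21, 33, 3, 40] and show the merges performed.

Divide and conquer:
  Merge [18] + [-10] -> [-10, 18]
  Merge [22] + [5] -> [5, 22]
  Merge [-10, 18] + [5, 22] -> [-10, 5, 18, 22]
  Merge [21] + [33] -> [21, 33]
  Merge [3] + [40] -> [3, 40]
  Merge [21, 33] + [3, 40] -> [3, 21, 33, 40]
  Merge [-10, 5, 18, 22] + [3, 21, 33, 40] -> [-10, 3, 5, 18, 21, 22, 33, 40]


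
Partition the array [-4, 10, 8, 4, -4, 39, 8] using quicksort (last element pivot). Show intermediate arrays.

Partition 1: pivot=8 at index 4 -> [-4, 8, 4, -4, 8, 39, 10]
Partition 2: pivot=-4 at index 1 -> [-4, -4, 4, 8, 8, 39, 10]
Partition 3: pivot=8 at index 3 -> [-4, -4, 4, 8, 8, 39, 10]
Partition 4: pivot=10 at index 5 -> [-4, -4, 4, 8, 8, 10, 39]


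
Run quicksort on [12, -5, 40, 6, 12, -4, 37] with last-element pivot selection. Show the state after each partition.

Partition 1: pivot=37 at index 5 -> [12, -5, 6, 12, -4, 37, 40]
Partition 2: pivot=-4 at index 1 -> [-5, -4, 6, 12, 12, 37, 40]
Partition 3: pivot=12 at index 4 -> [-5, -4, 6, 12, 12, 37, 40]
Partition 4: pivot=12 at index 3 -> [-5, -4, 6, 12, 12, 37, 40]


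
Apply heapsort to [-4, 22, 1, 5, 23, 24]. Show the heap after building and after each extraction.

Build heap: [24, 23, 1, 5, 22, -4]
Extract 24: [23, 22, 1, 5, -4, 24]
Extract 23: [22, 5, 1, -4, 23, 24]
Extract 22: [5, -4, 1, 22, 23, 24]
Extract 5: [1, -4, 5, 22, 23, 24]
Extract 1: [-4, 1, 5, 22, 23, 24]


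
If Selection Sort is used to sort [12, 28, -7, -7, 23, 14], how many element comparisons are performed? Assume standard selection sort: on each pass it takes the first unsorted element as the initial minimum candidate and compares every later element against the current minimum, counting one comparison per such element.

Pass 1: scan indices 1..5 for the minimum = 5 comparison(s); min is -7, place at index 0 -> [-7, 28, 12, -7, 23, 14]
Pass 2: scan indices 2..5 for the minimum = 4 comparison(s); min is -7, place at index 1 -> [-7, -7, 12, 28, 23, 14]
Pass 3: scan indices 3..5 for the minimum = 3 comparison(s); min is 12, place at index 2 -> [-7, -7, 12, 28, 23, 14]
Pass 4: scan indices 4..5 for the minimum = 2 comparison(s); min is 14, place at index 3 -> [-7, -7, 12, 14, 23, 28]
Pass 5: scan indices 5..5 for the minimum = 1 comparison(s); min is 23, place at index 4 -> [-7, -7, 12, 14, 23, 28]
Selection sort always scans the whole unsorted suffix, so the count is (n-1) + (n-2) + ... + 1 = n(n-1)/2 = 6*5/2 = 15 regardless of the input order.
Total comparisons: 5 + 4 + 3 + 2 + 1 = 15


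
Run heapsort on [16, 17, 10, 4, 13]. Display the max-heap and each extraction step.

Build heap: [17, 16, 10, 4, 13]
Extract 17: [16, 13, 10, 4, 17]
Extract 16: [13, 4, 10, 16, 17]
Extract 13: [10, 4, 13, 16, 17]
Extract 10: [4, 10, 13, 16, 17]


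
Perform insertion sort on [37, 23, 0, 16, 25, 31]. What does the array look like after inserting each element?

First element 37 is already 'sorted'
Insert 23: shifted 1 elements -> [23, 37, 0, 16, 25, 31]
Insert 0: shifted 2 elements -> [0, 23, 37, 16, 25, 31]
Insert 16: shifted 2 elements -> [0, 16, 23, 37, 25, 31]
Insert 25: shifted 1 elements -> [0, 16, 23, 25, 37, 31]
Insert 31: shifted 1 elements -> [0, 16, 23, 25, 31, 37]


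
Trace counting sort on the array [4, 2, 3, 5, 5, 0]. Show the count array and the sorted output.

Count array: [1, 0, 1, 1, 1, 2]
(count[i] = number of elements equal to i)
Cumulative count: [1, 1, 2, 3, 4, 6]
Sorted: [0, 2, 3, 4, 5, 5]


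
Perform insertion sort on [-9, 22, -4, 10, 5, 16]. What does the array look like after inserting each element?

First element -9 is already 'sorted'
Insert 22: shifted 0 elements -> [-9, 22, -4, 10, 5, 16]
Insert -4: shifted 1 elements -> [-9, -4, 22, 10, 5, 16]
Insert 10: shifted 1 elements -> [-9, -4, 10, 22, 5, 16]
Insert 5: shifted 2 elements -> [-9, -4, 5, 10, 22, 16]
Insert 16: shifted 1 elements -> [-9, -4, 5, 10, 16, 22]


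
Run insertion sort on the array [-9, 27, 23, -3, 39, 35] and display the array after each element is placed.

First element -9 is already 'sorted'
Insert 27: shifted 0 elements -> [-9, 27, 23, -3, 39, 35]
Insert 23: shifted 1 elements -> [-9, 23, 27, -3, 39, 35]
Insert -3: shifted 2 elements -> [-9, -3, 23, 27, 39, 35]
Insert 39: shifted 0 elements -> [-9, -3, 23, 27, 39, 35]
Insert 35: shifted 1 elements -> [-9, -3, 23, 27, 35, 39]


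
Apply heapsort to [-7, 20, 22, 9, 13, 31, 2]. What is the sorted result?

Build heap: [31, 20, 22, 9, 13, -7, 2]
Extract 31: [22, 20, 2, 9, 13, -7, 31]
Extract 22: [20, 13, 2, 9, -7, 22, 31]
Extract 20: [13, 9, 2, -7, 20, 22, 31]
Extract 13: [9, -7, 2, 13, 20, 22, 31]
Extract 9: [2, -7, 9, 13, 20, 22, 31]
Extract 2: [-7, 2, 9, 13, 20, 22, 31]


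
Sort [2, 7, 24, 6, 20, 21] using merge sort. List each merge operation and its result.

Divide and conquer:
  Merge [7] + [24] -> [7, 24]
  Merge [2] + [7, 24] -> [2, 7, 24]
  Merge [20] + [21] -> [20, 21]
  Merge [6] + [20, 21] -> [6, 20, 21]
  Merge [2, 7, 24] + [6, 20, 21] -> [2, 6, 7, 20, 21, 24]


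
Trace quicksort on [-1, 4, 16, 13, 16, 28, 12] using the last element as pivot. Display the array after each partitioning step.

Partition 1: pivot=12 at index 2 -> [-1, 4, 12, 13, 16, 28, 16]
Partition 2: pivot=4 at index 1 -> [-1, 4, 12, 13, 16, 28, 16]
Partition 3: pivot=16 at index 5 -> [-1, 4, 12, 13, 16, 16, 28]
Partition 4: pivot=16 at index 4 -> [-1, 4, 12, 13, 16, 16, 28]


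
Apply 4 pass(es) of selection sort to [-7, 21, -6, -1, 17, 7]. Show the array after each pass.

Pass 1: Select minimum -7 at index 0, swap -> [-7, 21, -6, -1, 17, 7]
Pass 2: Select minimum -6 at index 2, swap -> [-7, -6, 21, -1, 17, 7]
Pass 3: Select minimum -1 at index 3, swap -> [-7, -6, -1, 21, 17, 7]
Pass 4: Select minimum 7 at index 5, swap -> [-7, -6, -1, 7, 17, 21]


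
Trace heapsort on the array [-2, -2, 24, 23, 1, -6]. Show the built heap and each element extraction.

Build heap: [24, 23, -2, -2, 1, -6]
Extract 24: [23, 1, -2, -2, -6, 24]
Extract 23: [1, -2, -2, -6, 23, 24]
Extract 1: [-2, -6, -2, 1, 23, 24]
Extract -2: [-2, -6, -2, 1, 23, 24]
Extract -2: [-6, -2, -2, 1, 23, 24]


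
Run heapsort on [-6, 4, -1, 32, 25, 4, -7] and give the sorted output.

Build heap: [32, 25, 4, 4, -6, -1, -7]
Extract 32: [25, 4, 4, -7, -6, -1, 32]
Extract 25: [4, -1, 4, -7, -6, 25, 32]
Extract 4: [4, -1, -6, -7, 4, 25, 32]
Extract 4: [-1, -7, -6, 4, 4, 25, 32]
Extract -1: [-6, -7, -1, 4, 4, 25, 32]
Extract -6: [-7, -6, -1, 4, 4, 25, 32]


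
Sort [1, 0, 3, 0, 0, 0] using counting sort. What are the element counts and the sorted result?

Count array: [4, 1, 0, 1]
(count[i] = number of elements equal to i)
Cumulative count: [4, 5, 5, 6]
Sorted: [0, 0, 0, 0, 1, 3]


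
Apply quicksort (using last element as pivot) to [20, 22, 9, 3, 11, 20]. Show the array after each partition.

Partition 1: pivot=20 at index 4 -> [20, 9, 3, 11, 20, 22]
Partition 2: pivot=11 at index 2 -> [9, 3, 11, 20, 20, 22]
Partition 3: pivot=3 at index 0 -> [3, 9, 11, 20, 20, 22]


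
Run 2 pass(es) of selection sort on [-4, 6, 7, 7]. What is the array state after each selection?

Pass 1: Select minimum -4 at index 0, swap -> [-4, 6, 7, 7]
Pass 2: Select minimum 6 at index 1, swap -> [-4, 6, 7, 7]


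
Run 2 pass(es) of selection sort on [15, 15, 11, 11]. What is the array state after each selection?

Pass 1: Select minimum 11 at index 2, swap -> [11, 15, 15, 11]
Pass 2: Select minimum 11 at index 3, swap -> [11, 11, 15, 15]


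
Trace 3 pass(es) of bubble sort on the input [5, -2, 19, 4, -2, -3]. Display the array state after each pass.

After pass 1: [-2, 5, 4, -2, -3, 19] (4 swaps)
After pass 2: [-2, 4, -2, -3, 5, 19] (3 swaps)
After pass 3: [-2, -2, -3, 4, 5, 19] (2 swaps)
Total swaps: 9


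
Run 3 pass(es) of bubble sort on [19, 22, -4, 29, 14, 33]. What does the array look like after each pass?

After pass 1: [19, -4, 22, 14, 29, 33] (2 swaps)
After pass 2: [-4, 19, 14, 22, 29, 33] (2 swaps)
After pass 3: [-4, 14, 19, 22, 29, 33] (1 swaps)
Total swaps: 5


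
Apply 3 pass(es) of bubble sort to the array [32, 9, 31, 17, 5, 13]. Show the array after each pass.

After pass 1: [9, 31, 17, 5, 13, 32] (5 swaps)
After pass 2: [9, 17, 5, 13, 31, 32] (3 swaps)
After pass 3: [9, 5, 13, 17, 31, 32] (2 swaps)
Total swaps: 10


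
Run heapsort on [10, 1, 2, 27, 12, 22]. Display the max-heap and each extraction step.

Build heap: [27, 12, 22, 1, 10, 2]
Extract 27: [22, 12, 2, 1, 10, 27]
Extract 22: [12, 10, 2, 1, 22, 27]
Extract 12: [10, 1, 2, 12, 22, 27]
Extract 10: [2, 1, 10, 12, 22, 27]
Extract 2: [1, 2, 10, 12, 22, 27]


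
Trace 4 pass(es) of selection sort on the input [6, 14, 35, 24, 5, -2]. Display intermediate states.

Pass 1: Select minimum -2 at index 5, swap -> [-2, 14, 35, 24, 5, 6]
Pass 2: Select minimum 5 at index 4, swap -> [-2, 5, 35, 24, 14, 6]
Pass 3: Select minimum 6 at index 5, swap -> [-2, 5, 6, 24, 14, 35]
Pass 4: Select minimum 14 at index 4, swap -> [-2, 5, 6, 14, 24, 35]


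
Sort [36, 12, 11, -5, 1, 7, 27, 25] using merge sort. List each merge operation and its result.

Divide and conquer:
  Merge [36] + [12] -> [12, 36]
  Merge [11] + [-5] -> [-5, 11]
  Merge [12, 36] + [-5, 11] -> [-5, 11, 12, 36]
  Merge [1] + [7] -> [1, 7]
  Merge [27] + [25] -> [25, 27]
  Merge [1, 7] + [25, 27] -> [1, 7, 25, 27]
  Merge [-5, 11, 12, 36] + [1, 7, 25, 27] -> [-5, 1, 7, 11, 12, 25, 27, 36]


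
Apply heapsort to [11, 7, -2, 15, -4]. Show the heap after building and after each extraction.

Build heap: [15, 11, -2, 7, -4]
Extract 15: [11, 7, -2, -4, 15]
Extract 11: [7, -4, -2, 11, 15]
Extract 7: [-2, -4, 7, 11, 15]
Extract -2: [-4, -2, 7, 11, 15]


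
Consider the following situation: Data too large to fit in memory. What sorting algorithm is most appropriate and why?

Best choice: External merge sort
Reason: Minimizes disk I/O by sequential reads/writes


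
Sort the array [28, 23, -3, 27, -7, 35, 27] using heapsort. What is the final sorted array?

Build heap: [35, 27, 28, 23, -7, -3, 27]
Extract 35: [28, 27, 27, 23, -7, -3, 35]
Extract 28: [27, 23, 27, -3, -7, 28, 35]
Extract 27: [27, 23, -7, -3, 27, 28, 35]
Extract 27: [23, -3, -7, 27, 27, 28, 35]
Extract 23: [-3, -7, 23, 27, 27, 28, 35]
Extract -3: [-7, -3, 23, 27, 27, 28, 35]


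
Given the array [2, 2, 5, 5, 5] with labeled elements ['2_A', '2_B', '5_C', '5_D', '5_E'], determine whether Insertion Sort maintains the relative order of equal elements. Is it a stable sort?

Trace Insertion Sort on the labeled array (the key is the number; the letter only tracks identity):
  Insert 2_B at index 1: [2_A, 2_B, 5_C, 5_D, 5_E]
  Insert 5_C at index 2: [2_A, 2_B, 5_C, 5_D, 5_E]
  Insert 5_D at index 3: [2_A, 2_B, 5_C, 5_D, 5_E]
  Insert 5_E at index 4: [2_A, 2_B, 5_C, 5_D, 5_E]
Final order: [2_A, 2_B, 5_C, 5_D, 5_E]
Equal keys:
  value 2: originally 2_A, 2_B; after sorting 2_A, 2_B -> order preserved
  value 5: originally 5_C, 5_D, 5_E; after sorting 5_C, 5_D, 5_E -> order preserved
All equal keys kept their original relative order. Insertion Sort is stable: elements are shifted only while they are strictly greater than the key, so a key is inserted after any equal elements already placed.
Answer: Stable


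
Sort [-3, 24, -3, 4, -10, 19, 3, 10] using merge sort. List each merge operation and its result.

Divide and conquer:
  Merge [-3] + [24] -> [-3, 24]
  Merge [-3] + [4] -> [-3, 4]
  Merge [-3, 24] + [-3, 4] -> [-3, -3, 4, 24]
  Merge [-10] + [19] -> [-10, 19]
  Merge [3] + [10] -> [3, 10]
  Merge [-10, 19] + [3, 10] -> [-10, 3, 10, 19]
  Merge [-3, -3, 4, 24] + [-10, 3, 10, 19] -> [-10, -3, -3, 3, 4, 10, 19, 24]


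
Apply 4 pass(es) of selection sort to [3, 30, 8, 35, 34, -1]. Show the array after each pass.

Pass 1: Select minimum -1 at index 5, swap -> [-1, 30, 8, 35, 34, 3]
Pass 2: Select minimum 3 at index 5, swap -> [-1, 3, 8, 35, 34, 30]
Pass 3: Select minimum 8 at index 2, swap -> [-1, 3, 8, 35, 34, 30]
Pass 4: Select minimum 30 at index 5, swap -> [-1, 3, 8, 30, 34, 35]


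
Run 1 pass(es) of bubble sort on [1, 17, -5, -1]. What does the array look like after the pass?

After pass 1: [1, -5, -1, 17] (2 swaps)
Total swaps: 2


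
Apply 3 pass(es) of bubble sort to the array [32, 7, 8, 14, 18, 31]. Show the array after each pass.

After pass 1: [7, 8, 14, 18, 31, 32] (5 swaps)
After pass 2: [7, 8, 14, 18, 31, 32] (0 swaps)
After pass 3: [7, 8, 14, 18, 31, 32] (0 swaps)
Total swaps: 5


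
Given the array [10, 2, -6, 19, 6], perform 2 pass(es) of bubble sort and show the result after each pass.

After pass 1: [2, -6, 10, 6, 19] (3 swaps)
After pass 2: [-6, 2, 6, 10, 19] (2 swaps)
Total swaps: 5


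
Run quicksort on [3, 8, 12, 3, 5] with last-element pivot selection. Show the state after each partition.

Partition 1: pivot=5 at index 2 -> [3, 3, 5, 8, 12]
Partition 2: pivot=3 at index 1 -> [3, 3, 5, 8, 12]
Partition 3: pivot=12 at index 4 -> [3, 3, 5, 8, 12]


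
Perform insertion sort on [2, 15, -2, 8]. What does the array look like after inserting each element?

First element 2 is already 'sorted'
Insert 15: shifted 0 elements -> [2, 15, -2, 8]
Insert -2: shifted 2 elements -> [-2, 2, 15, 8]
Insert 8: shifted 1 elements -> [-2, 2, 8, 15]


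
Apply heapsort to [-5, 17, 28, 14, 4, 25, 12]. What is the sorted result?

Build heap: [28, 17, 25, 14, 4, -5, 12]
Extract 28: [25, 17, 12, 14, 4, -5, 28]
Extract 25: [17, 14, 12, -5, 4, 25, 28]
Extract 17: [14, 4, 12, -5, 17, 25, 28]
Extract 14: [12, 4, -5, 14, 17, 25, 28]
Extract 12: [4, -5, 12, 14, 17, 25, 28]
Extract 4: [-5, 4, 12, 14, 17, 25, 28]


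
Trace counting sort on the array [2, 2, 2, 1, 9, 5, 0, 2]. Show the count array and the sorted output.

Count array: [1, 1, 4, 0, 0, 1, 0, 0, 0, 1]
(count[i] = number of elements equal to i)
Cumulative count: [1, 2, 6, 6, 6, 7, 7, 7, 7, 8]
Sorted: [0, 1, 2, 2, 2, 2, 5, 9]


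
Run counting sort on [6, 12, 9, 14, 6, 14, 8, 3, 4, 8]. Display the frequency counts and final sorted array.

Count array: [0, 0, 0, 1, 1, 0, 2, 0, 2, 1, 0, 0, 1, 0, 2]
(count[i] = number of elements equal to i)
Cumulative count: [0, 0, 0, 1, 2, 2, 4, 4, 6, 7, 7, 7, 8, 8, 10]
Sorted: [3, 4, 6, 6, 8, 8, 9, 12, 14, 14]


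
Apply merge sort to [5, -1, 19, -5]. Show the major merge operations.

Divide and conquer:
  Merge [5] + [-1] -> [-1, 5]
  Merge [19] + [-5] -> [-5, 19]
  Merge [-1, 5] + [-5, 19] -> [-5, -1, 5, 19]


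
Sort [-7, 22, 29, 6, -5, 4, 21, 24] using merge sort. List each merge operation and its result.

Divide and conquer:
  Merge [-7] + [22] -> [-7, 22]
  Merge [29] + [6] -> [6, 29]
  Merge [-7, 22] + [6, 29] -> [-7, 6, 22, 29]
  Merge [-5] + [4] -> [-5, 4]
  Merge [21] + [24] -> [21, 24]
  Merge [-5, 4] + [21, 24] -> [-5, 4, 21, 24]
  Merge [-7, 6, 22, 29] + [-5, 4, 21, 24] -> [-7, -5, 4, 6, 21, 22, 24, 29]


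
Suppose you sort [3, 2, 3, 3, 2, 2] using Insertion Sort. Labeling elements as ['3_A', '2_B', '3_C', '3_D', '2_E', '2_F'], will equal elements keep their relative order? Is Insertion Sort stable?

Trace Insertion Sort on the labeled array (the key is the number; the letter only tracks identity):
  Insert 2_B at index 0: [2_B, 3_A, 3_C, 3_D, 2_E, 2_F]
  Insert 3_C at index 2: [2_B, 3_A, 3_C, 3_D, 2_E, 2_F]
  Insert 3_D at index 3: [2_B, 3_A, 3_C, 3_D, 2_E, 2_F]
  Insert 2_E at index 1: [2_B, 2_E, 3_A, 3_C, 3_D, 2_F]
  Insert 2_F at index 2: [2_B, 2_E, 2_F, 3_A, 3_C, 3_D]
Final order: [2_B, 2_E, 2_F, 3_A, 3_C, 3_D]
Equal keys:
  value 2: originally 2_B, 2_E, 2_F; after sorting 2_B, 2_E, 2_F -> order preserved
  value 3: originally 3_A, 3_C, 3_D; after sorting 3_A, 3_C, 3_D -> order preserved
All equal keys kept their original relative order. Insertion Sort is stable: elements are shifted only while they are strictly greater than the key, so a key is inserted after any equal elements already placed.
Answer: Stable


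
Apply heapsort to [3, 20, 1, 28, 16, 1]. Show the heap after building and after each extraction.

Build heap: [28, 20, 1, 3, 16, 1]
Extract 28: [20, 16, 1, 3, 1, 28]
Extract 20: [16, 3, 1, 1, 20, 28]
Extract 16: [3, 1, 1, 16, 20, 28]
Extract 3: [1, 1, 3, 16, 20, 28]
Extract 1: [1, 1, 3, 16, 20, 28]


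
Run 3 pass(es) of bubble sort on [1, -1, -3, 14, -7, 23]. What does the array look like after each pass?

After pass 1: [-1, -3, 1, -7, 14, 23] (3 swaps)
After pass 2: [-3, -1, -7, 1, 14, 23] (2 swaps)
After pass 3: [-3, -7, -1, 1, 14, 23] (1 swaps)
Total swaps: 6


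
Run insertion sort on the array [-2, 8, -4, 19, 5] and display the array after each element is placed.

First element -2 is already 'sorted'
Insert 8: shifted 0 elements -> [-2, 8, -4, 19, 5]
Insert -4: shifted 2 elements -> [-4, -2, 8, 19, 5]
Insert 19: shifted 0 elements -> [-4, -2, 8, 19, 5]
Insert 5: shifted 2 elements -> [-4, -2, 5, 8, 19]


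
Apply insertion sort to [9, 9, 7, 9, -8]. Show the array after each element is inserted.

First element 9 is already 'sorted'
Insert 9: shifted 0 elements -> [9, 9, 7, 9, -8]
Insert 7: shifted 2 elements -> [7, 9, 9, 9, -8]
Insert 9: shifted 0 elements -> [7, 9, 9, 9, -8]
Insert -8: shifted 4 elements -> [-8, 7, 9, 9, 9]


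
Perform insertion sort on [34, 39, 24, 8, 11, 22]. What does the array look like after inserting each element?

First element 34 is already 'sorted'
Insert 39: shifted 0 elements -> [34, 39, 24, 8, 11, 22]
Insert 24: shifted 2 elements -> [24, 34, 39, 8, 11, 22]
Insert 8: shifted 3 elements -> [8, 24, 34, 39, 11, 22]
Insert 11: shifted 3 elements -> [8, 11, 24, 34, 39, 22]
Insert 22: shifted 3 elements -> [8, 11, 22, 24, 34, 39]


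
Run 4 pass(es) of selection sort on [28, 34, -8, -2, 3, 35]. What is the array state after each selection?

Pass 1: Select minimum -8 at index 2, swap -> [-8, 34, 28, -2, 3, 35]
Pass 2: Select minimum -2 at index 3, swap -> [-8, -2, 28, 34, 3, 35]
Pass 3: Select minimum 3 at index 4, swap -> [-8, -2, 3, 34, 28, 35]
Pass 4: Select minimum 28 at index 4, swap -> [-8, -2, 3, 28, 34, 35]


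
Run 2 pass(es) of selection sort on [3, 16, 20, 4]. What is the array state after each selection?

Pass 1: Select minimum 3 at index 0, swap -> [3, 16, 20, 4]
Pass 2: Select minimum 4 at index 3, swap -> [3, 4, 20, 16]


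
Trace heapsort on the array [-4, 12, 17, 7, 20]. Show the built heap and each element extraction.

Build heap: [20, 12, 17, 7, -4]
Extract 20: [17, 12, -4, 7, 20]
Extract 17: [12, 7, -4, 17, 20]
Extract 12: [7, -4, 12, 17, 20]
Extract 7: [-4, 7, 12, 17, 20]


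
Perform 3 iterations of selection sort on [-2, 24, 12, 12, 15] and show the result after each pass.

Pass 1: Select minimum -2 at index 0, swap -> [-2, 24, 12, 12, 15]
Pass 2: Select minimum 12 at index 2, swap -> [-2, 12, 24, 12, 15]
Pass 3: Select minimum 12 at index 3, swap -> [-2, 12, 12, 24, 15]


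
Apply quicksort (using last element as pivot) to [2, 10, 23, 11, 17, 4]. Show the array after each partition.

Partition 1: pivot=4 at index 1 -> [2, 4, 23, 11, 17, 10]
Partition 2: pivot=10 at index 2 -> [2, 4, 10, 11, 17, 23]
Partition 3: pivot=23 at index 5 -> [2, 4, 10, 11, 17, 23]
Partition 4: pivot=17 at index 4 -> [2, 4, 10, 11, 17, 23]


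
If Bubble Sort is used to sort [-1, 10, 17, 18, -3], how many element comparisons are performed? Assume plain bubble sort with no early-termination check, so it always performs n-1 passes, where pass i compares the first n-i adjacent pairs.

Pass 1: compare adjacent pairs (0,1)..(3,4) = 4 comparison(s), 1 swap(s) -> [-1, 10, 17, -3, 18]
Pass 2: compare adjacent pairs (0,1)..(2,3) = 3 comparison(s), 1 swap(s) -> [-1, 10, -3, 17, 18]
Pass 3: compare adjacent pairs (0,1)..(1,2) = 2 comparison(s), 1 swap(s) -> [-1, -3, 10, 17, 18]
Pass 4: compare adjacent pairs (0,1)..(0,1) = 1 comparison(s), 1 swap(s) -> [-3, -1, 10, 17, 18]
Total comparisons: 4 + 3 + 2 + 1 = 10


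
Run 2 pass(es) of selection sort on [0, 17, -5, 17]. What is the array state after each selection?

Pass 1: Select minimum -5 at index 2, swap -> [-5, 17, 0, 17]
Pass 2: Select minimum 0 at index 2, swap -> [-5, 0, 17, 17]


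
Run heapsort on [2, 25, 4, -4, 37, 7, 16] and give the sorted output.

Build heap: [37, 25, 16, -4, 2, 7, 4]
Extract 37: [25, 4, 16, -4, 2, 7, 37]
Extract 25: [16, 4, 7, -4, 2, 25, 37]
Extract 16: [7, 4, 2, -4, 16, 25, 37]
Extract 7: [4, -4, 2, 7, 16, 25, 37]
Extract 4: [2, -4, 4, 7, 16, 25, 37]
Extract 2: [-4, 2, 4, 7, 16, 25, 37]


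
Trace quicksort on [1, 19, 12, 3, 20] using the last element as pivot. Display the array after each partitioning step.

Partition 1: pivot=20 at index 4 -> [1, 19, 12, 3, 20]
Partition 2: pivot=3 at index 1 -> [1, 3, 12, 19, 20]
Partition 3: pivot=19 at index 3 -> [1, 3, 12, 19, 20]


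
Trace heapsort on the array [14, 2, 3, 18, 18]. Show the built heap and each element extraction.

Build heap: [18, 18, 3, 2, 14]
Extract 18: [18, 14, 3, 2, 18]
Extract 18: [14, 2, 3, 18, 18]
Extract 14: [3, 2, 14, 18, 18]
Extract 3: [2, 3, 14, 18, 18]


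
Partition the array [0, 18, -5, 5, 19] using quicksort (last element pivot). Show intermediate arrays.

Partition 1: pivot=19 at index 4 -> [0, 18, -5, 5, 19]
Partition 2: pivot=5 at index 2 -> [0, -5, 5, 18, 19]
Partition 3: pivot=-5 at index 0 -> [-5, 0, 5, 18, 19]


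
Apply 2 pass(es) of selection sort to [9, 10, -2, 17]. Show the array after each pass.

Pass 1: Select minimum -2 at index 2, swap -> [-2, 10, 9, 17]
Pass 2: Select minimum 9 at index 2, swap -> [-2, 9, 10, 17]


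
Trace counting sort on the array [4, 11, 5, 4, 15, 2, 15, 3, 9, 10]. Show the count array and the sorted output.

Count array: [0, 0, 1, 1, 2, 1, 0, 0, 0, 1, 1, 1, 0, 0, 0, 2]
(count[i] = number of elements equal to i)
Cumulative count: [0, 0, 1, 2, 4, 5, 5, 5, 5, 6, 7, 8, 8, 8, 8, 10]
Sorted: [2, 3, 4, 4, 5, 9, 10, 11, 15, 15]


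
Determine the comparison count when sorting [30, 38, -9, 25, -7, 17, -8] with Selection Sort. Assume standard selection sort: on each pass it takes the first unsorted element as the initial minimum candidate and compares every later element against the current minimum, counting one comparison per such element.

Pass 1: scan indices 1..6 for the minimum = 6 comparison(s); min is -9, place at index 0 -> [-9, 38, 30, 25, -7, 17, -8]
Pass 2: scan indices 2..6 for the minimum = 5 comparison(s); min is -8, place at index 1 -> [-9, -8, 30, 25, -7, 17, 38]
Pass 3: scan indices 3..6 for the minimum = 4 comparison(s); min is -7, place at index 2 -> [-9, -8, -7, 25, 30, 17, 38]
Pass 4: scan indices 4..6 for the minimum = 3 comparison(s); min is 17, place at index 3 -> [-9, -8, -7, 17, 30, 25, 38]
Pass 5: scan indices 5..6 for the minimum = 2 comparison(s); min is 25, place at index 4 -> [-9, -8, -7, 17, 25, 30, 38]
Pass 6: scan indices 6..6 for the minimum = 1 comparison(s); min is 30, place at index 5 -> [-9, -8, -7, 17, 25, 30, 38]
Selection sort always scans the whole unsorted suffix, so the count is (n-1) + (n-2) + ... + 1 = n(n-1)/2 = 7*6/2 = 21 regardless of the input order.
Total comparisons: 6 + 5 + 4 + 3 + 2 + 1 = 21


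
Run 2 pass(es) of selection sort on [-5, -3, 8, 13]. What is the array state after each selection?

Pass 1: Select minimum -5 at index 0, swap -> [-5, -3, 8, 13]
Pass 2: Select minimum -3 at index 1, swap -> [-5, -3, 8, 13]


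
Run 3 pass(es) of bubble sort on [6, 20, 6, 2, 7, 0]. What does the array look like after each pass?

After pass 1: [6, 6, 2, 7, 0, 20] (4 swaps)
After pass 2: [6, 2, 6, 0, 7, 20] (2 swaps)
After pass 3: [2, 6, 0, 6, 7, 20] (2 swaps)
Total swaps: 8
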